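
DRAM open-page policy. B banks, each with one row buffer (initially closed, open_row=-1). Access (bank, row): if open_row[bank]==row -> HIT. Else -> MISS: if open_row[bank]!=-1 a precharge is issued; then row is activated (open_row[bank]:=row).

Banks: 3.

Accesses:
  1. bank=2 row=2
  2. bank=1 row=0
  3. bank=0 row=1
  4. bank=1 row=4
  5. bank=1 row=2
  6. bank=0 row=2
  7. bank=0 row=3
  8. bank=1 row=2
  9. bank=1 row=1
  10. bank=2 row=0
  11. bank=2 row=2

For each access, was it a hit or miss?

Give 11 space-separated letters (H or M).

Acc 1: bank2 row2 -> MISS (open row2); precharges=0
Acc 2: bank1 row0 -> MISS (open row0); precharges=0
Acc 3: bank0 row1 -> MISS (open row1); precharges=0
Acc 4: bank1 row4 -> MISS (open row4); precharges=1
Acc 5: bank1 row2 -> MISS (open row2); precharges=2
Acc 6: bank0 row2 -> MISS (open row2); precharges=3
Acc 7: bank0 row3 -> MISS (open row3); precharges=4
Acc 8: bank1 row2 -> HIT
Acc 9: bank1 row1 -> MISS (open row1); precharges=5
Acc 10: bank2 row0 -> MISS (open row0); precharges=6
Acc 11: bank2 row2 -> MISS (open row2); precharges=7

Answer: M M M M M M M H M M M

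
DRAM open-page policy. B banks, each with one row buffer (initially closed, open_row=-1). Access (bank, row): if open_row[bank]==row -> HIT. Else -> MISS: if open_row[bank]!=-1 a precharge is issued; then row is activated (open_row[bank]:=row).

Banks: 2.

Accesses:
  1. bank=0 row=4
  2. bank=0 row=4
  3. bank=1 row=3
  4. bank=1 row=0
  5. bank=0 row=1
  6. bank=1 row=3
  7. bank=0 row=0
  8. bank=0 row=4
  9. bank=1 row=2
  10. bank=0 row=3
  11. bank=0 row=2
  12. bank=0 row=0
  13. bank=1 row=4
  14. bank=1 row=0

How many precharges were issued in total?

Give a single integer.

Acc 1: bank0 row4 -> MISS (open row4); precharges=0
Acc 2: bank0 row4 -> HIT
Acc 3: bank1 row3 -> MISS (open row3); precharges=0
Acc 4: bank1 row0 -> MISS (open row0); precharges=1
Acc 5: bank0 row1 -> MISS (open row1); precharges=2
Acc 6: bank1 row3 -> MISS (open row3); precharges=3
Acc 7: bank0 row0 -> MISS (open row0); precharges=4
Acc 8: bank0 row4 -> MISS (open row4); precharges=5
Acc 9: bank1 row2 -> MISS (open row2); precharges=6
Acc 10: bank0 row3 -> MISS (open row3); precharges=7
Acc 11: bank0 row2 -> MISS (open row2); precharges=8
Acc 12: bank0 row0 -> MISS (open row0); precharges=9
Acc 13: bank1 row4 -> MISS (open row4); precharges=10
Acc 14: bank1 row0 -> MISS (open row0); precharges=11

Answer: 11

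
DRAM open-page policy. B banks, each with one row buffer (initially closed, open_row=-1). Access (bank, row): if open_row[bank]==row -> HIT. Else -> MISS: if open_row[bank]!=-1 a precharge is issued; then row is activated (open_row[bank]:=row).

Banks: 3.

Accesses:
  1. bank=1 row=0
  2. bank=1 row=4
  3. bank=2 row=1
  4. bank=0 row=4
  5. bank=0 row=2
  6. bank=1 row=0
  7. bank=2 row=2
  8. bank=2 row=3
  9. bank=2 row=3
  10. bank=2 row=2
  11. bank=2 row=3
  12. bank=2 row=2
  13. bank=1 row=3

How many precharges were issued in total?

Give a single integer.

Acc 1: bank1 row0 -> MISS (open row0); precharges=0
Acc 2: bank1 row4 -> MISS (open row4); precharges=1
Acc 3: bank2 row1 -> MISS (open row1); precharges=1
Acc 4: bank0 row4 -> MISS (open row4); precharges=1
Acc 5: bank0 row2 -> MISS (open row2); precharges=2
Acc 6: bank1 row0 -> MISS (open row0); precharges=3
Acc 7: bank2 row2 -> MISS (open row2); precharges=4
Acc 8: bank2 row3 -> MISS (open row3); precharges=5
Acc 9: bank2 row3 -> HIT
Acc 10: bank2 row2 -> MISS (open row2); precharges=6
Acc 11: bank2 row3 -> MISS (open row3); precharges=7
Acc 12: bank2 row2 -> MISS (open row2); precharges=8
Acc 13: bank1 row3 -> MISS (open row3); precharges=9

Answer: 9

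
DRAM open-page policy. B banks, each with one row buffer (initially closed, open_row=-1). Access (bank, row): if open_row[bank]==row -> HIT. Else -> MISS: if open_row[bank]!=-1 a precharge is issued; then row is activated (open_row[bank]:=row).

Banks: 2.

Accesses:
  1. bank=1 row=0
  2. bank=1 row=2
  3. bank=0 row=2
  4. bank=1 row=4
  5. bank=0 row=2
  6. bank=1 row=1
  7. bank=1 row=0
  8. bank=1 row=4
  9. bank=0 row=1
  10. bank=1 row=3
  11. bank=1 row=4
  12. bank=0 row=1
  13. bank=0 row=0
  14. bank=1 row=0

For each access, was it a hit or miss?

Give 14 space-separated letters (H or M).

Answer: M M M M H M M M M M M H M M

Derivation:
Acc 1: bank1 row0 -> MISS (open row0); precharges=0
Acc 2: bank1 row2 -> MISS (open row2); precharges=1
Acc 3: bank0 row2 -> MISS (open row2); precharges=1
Acc 4: bank1 row4 -> MISS (open row4); precharges=2
Acc 5: bank0 row2 -> HIT
Acc 6: bank1 row1 -> MISS (open row1); precharges=3
Acc 7: bank1 row0 -> MISS (open row0); precharges=4
Acc 8: bank1 row4 -> MISS (open row4); precharges=5
Acc 9: bank0 row1 -> MISS (open row1); precharges=6
Acc 10: bank1 row3 -> MISS (open row3); precharges=7
Acc 11: bank1 row4 -> MISS (open row4); precharges=8
Acc 12: bank0 row1 -> HIT
Acc 13: bank0 row0 -> MISS (open row0); precharges=9
Acc 14: bank1 row0 -> MISS (open row0); precharges=10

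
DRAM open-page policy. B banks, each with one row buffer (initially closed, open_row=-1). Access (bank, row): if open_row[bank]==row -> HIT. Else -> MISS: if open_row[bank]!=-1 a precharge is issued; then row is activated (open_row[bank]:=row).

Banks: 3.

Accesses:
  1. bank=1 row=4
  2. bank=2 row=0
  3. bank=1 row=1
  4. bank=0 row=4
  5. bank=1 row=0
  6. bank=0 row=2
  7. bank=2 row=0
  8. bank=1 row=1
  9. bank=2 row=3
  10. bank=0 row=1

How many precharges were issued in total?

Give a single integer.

Acc 1: bank1 row4 -> MISS (open row4); precharges=0
Acc 2: bank2 row0 -> MISS (open row0); precharges=0
Acc 3: bank1 row1 -> MISS (open row1); precharges=1
Acc 4: bank0 row4 -> MISS (open row4); precharges=1
Acc 5: bank1 row0 -> MISS (open row0); precharges=2
Acc 6: bank0 row2 -> MISS (open row2); precharges=3
Acc 7: bank2 row0 -> HIT
Acc 8: bank1 row1 -> MISS (open row1); precharges=4
Acc 9: bank2 row3 -> MISS (open row3); precharges=5
Acc 10: bank0 row1 -> MISS (open row1); precharges=6

Answer: 6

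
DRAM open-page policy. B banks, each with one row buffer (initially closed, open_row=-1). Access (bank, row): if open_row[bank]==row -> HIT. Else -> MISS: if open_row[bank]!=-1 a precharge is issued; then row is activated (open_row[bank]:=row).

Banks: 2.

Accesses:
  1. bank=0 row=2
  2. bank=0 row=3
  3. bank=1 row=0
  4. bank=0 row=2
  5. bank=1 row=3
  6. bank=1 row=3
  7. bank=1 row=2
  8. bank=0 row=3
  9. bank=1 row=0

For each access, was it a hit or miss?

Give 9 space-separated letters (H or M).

Acc 1: bank0 row2 -> MISS (open row2); precharges=0
Acc 2: bank0 row3 -> MISS (open row3); precharges=1
Acc 3: bank1 row0 -> MISS (open row0); precharges=1
Acc 4: bank0 row2 -> MISS (open row2); precharges=2
Acc 5: bank1 row3 -> MISS (open row3); precharges=3
Acc 6: bank1 row3 -> HIT
Acc 7: bank1 row2 -> MISS (open row2); precharges=4
Acc 8: bank0 row3 -> MISS (open row3); precharges=5
Acc 9: bank1 row0 -> MISS (open row0); precharges=6

Answer: M M M M M H M M M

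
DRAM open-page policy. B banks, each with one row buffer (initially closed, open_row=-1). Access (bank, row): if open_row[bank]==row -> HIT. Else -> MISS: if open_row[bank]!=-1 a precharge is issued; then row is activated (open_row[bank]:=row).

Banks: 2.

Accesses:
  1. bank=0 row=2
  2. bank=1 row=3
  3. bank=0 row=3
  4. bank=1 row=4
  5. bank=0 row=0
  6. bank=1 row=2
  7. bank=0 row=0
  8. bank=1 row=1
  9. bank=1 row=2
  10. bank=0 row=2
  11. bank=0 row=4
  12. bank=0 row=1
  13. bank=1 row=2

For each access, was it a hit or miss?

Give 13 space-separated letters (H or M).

Answer: M M M M M M H M M M M M H

Derivation:
Acc 1: bank0 row2 -> MISS (open row2); precharges=0
Acc 2: bank1 row3 -> MISS (open row3); precharges=0
Acc 3: bank0 row3 -> MISS (open row3); precharges=1
Acc 4: bank1 row4 -> MISS (open row4); precharges=2
Acc 5: bank0 row0 -> MISS (open row0); precharges=3
Acc 6: bank1 row2 -> MISS (open row2); precharges=4
Acc 7: bank0 row0 -> HIT
Acc 8: bank1 row1 -> MISS (open row1); precharges=5
Acc 9: bank1 row2 -> MISS (open row2); precharges=6
Acc 10: bank0 row2 -> MISS (open row2); precharges=7
Acc 11: bank0 row4 -> MISS (open row4); precharges=8
Acc 12: bank0 row1 -> MISS (open row1); precharges=9
Acc 13: bank1 row2 -> HIT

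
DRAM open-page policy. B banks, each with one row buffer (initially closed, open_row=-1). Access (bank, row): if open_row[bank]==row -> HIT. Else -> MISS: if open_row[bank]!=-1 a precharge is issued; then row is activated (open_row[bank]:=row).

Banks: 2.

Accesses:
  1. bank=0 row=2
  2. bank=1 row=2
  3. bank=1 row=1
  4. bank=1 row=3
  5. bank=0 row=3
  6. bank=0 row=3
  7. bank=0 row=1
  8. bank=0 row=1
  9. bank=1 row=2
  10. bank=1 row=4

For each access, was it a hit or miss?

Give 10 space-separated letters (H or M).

Acc 1: bank0 row2 -> MISS (open row2); precharges=0
Acc 2: bank1 row2 -> MISS (open row2); precharges=0
Acc 3: bank1 row1 -> MISS (open row1); precharges=1
Acc 4: bank1 row3 -> MISS (open row3); precharges=2
Acc 5: bank0 row3 -> MISS (open row3); precharges=3
Acc 6: bank0 row3 -> HIT
Acc 7: bank0 row1 -> MISS (open row1); precharges=4
Acc 8: bank0 row1 -> HIT
Acc 9: bank1 row2 -> MISS (open row2); precharges=5
Acc 10: bank1 row4 -> MISS (open row4); precharges=6

Answer: M M M M M H M H M M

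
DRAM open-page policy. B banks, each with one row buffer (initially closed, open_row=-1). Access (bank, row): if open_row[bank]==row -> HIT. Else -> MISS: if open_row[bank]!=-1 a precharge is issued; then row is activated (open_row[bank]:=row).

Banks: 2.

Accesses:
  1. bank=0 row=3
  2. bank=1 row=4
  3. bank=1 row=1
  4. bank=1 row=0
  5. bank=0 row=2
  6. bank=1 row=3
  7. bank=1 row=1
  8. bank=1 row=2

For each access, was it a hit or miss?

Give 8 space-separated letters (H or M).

Acc 1: bank0 row3 -> MISS (open row3); precharges=0
Acc 2: bank1 row4 -> MISS (open row4); precharges=0
Acc 3: bank1 row1 -> MISS (open row1); precharges=1
Acc 4: bank1 row0 -> MISS (open row0); precharges=2
Acc 5: bank0 row2 -> MISS (open row2); precharges=3
Acc 6: bank1 row3 -> MISS (open row3); precharges=4
Acc 7: bank1 row1 -> MISS (open row1); precharges=5
Acc 8: bank1 row2 -> MISS (open row2); precharges=6

Answer: M M M M M M M M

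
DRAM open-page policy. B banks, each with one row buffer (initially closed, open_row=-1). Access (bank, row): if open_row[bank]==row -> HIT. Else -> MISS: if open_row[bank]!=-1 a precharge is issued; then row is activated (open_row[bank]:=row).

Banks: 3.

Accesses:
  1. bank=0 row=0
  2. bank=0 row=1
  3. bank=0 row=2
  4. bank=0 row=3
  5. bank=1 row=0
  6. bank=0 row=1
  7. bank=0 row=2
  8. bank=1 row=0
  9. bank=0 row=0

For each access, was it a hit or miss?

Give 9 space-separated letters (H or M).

Answer: M M M M M M M H M

Derivation:
Acc 1: bank0 row0 -> MISS (open row0); precharges=0
Acc 2: bank0 row1 -> MISS (open row1); precharges=1
Acc 3: bank0 row2 -> MISS (open row2); precharges=2
Acc 4: bank0 row3 -> MISS (open row3); precharges=3
Acc 5: bank1 row0 -> MISS (open row0); precharges=3
Acc 6: bank0 row1 -> MISS (open row1); precharges=4
Acc 7: bank0 row2 -> MISS (open row2); precharges=5
Acc 8: bank1 row0 -> HIT
Acc 9: bank0 row0 -> MISS (open row0); precharges=6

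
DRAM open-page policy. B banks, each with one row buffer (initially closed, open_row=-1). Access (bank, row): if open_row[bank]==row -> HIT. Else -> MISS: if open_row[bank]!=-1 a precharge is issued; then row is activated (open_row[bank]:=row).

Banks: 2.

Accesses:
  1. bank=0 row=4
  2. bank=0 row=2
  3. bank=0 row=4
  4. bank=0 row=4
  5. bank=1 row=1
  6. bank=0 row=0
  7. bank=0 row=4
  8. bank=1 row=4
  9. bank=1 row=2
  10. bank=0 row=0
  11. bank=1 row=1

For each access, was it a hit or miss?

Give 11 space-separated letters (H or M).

Acc 1: bank0 row4 -> MISS (open row4); precharges=0
Acc 2: bank0 row2 -> MISS (open row2); precharges=1
Acc 3: bank0 row4 -> MISS (open row4); precharges=2
Acc 4: bank0 row4 -> HIT
Acc 5: bank1 row1 -> MISS (open row1); precharges=2
Acc 6: bank0 row0 -> MISS (open row0); precharges=3
Acc 7: bank0 row4 -> MISS (open row4); precharges=4
Acc 8: bank1 row4 -> MISS (open row4); precharges=5
Acc 9: bank1 row2 -> MISS (open row2); precharges=6
Acc 10: bank0 row0 -> MISS (open row0); precharges=7
Acc 11: bank1 row1 -> MISS (open row1); precharges=8

Answer: M M M H M M M M M M M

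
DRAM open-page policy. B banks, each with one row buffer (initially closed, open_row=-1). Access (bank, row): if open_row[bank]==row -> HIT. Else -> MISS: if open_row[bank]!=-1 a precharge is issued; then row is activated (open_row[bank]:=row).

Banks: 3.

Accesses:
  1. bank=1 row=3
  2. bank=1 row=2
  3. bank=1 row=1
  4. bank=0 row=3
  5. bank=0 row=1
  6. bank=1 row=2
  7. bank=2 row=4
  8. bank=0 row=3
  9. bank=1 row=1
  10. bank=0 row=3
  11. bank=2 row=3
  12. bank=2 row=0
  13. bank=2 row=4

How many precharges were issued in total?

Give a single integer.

Answer: 9

Derivation:
Acc 1: bank1 row3 -> MISS (open row3); precharges=0
Acc 2: bank1 row2 -> MISS (open row2); precharges=1
Acc 3: bank1 row1 -> MISS (open row1); precharges=2
Acc 4: bank0 row3 -> MISS (open row3); precharges=2
Acc 5: bank0 row1 -> MISS (open row1); precharges=3
Acc 6: bank1 row2 -> MISS (open row2); precharges=4
Acc 7: bank2 row4 -> MISS (open row4); precharges=4
Acc 8: bank0 row3 -> MISS (open row3); precharges=5
Acc 9: bank1 row1 -> MISS (open row1); precharges=6
Acc 10: bank0 row3 -> HIT
Acc 11: bank2 row3 -> MISS (open row3); precharges=7
Acc 12: bank2 row0 -> MISS (open row0); precharges=8
Acc 13: bank2 row4 -> MISS (open row4); precharges=9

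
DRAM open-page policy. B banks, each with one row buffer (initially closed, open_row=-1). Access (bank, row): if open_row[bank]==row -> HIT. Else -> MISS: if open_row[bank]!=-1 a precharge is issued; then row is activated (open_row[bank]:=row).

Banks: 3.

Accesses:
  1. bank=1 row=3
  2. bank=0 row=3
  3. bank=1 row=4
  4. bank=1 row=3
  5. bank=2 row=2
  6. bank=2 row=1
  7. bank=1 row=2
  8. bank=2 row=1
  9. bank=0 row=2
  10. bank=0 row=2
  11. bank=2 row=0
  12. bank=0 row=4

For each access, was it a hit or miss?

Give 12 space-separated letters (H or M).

Answer: M M M M M M M H M H M M

Derivation:
Acc 1: bank1 row3 -> MISS (open row3); precharges=0
Acc 2: bank0 row3 -> MISS (open row3); precharges=0
Acc 3: bank1 row4 -> MISS (open row4); precharges=1
Acc 4: bank1 row3 -> MISS (open row3); precharges=2
Acc 5: bank2 row2 -> MISS (open row2); precharges=2
Acc 6: bank2 row1 -> MISS (open row1); precharges=3
Acc 7: bank1 row2 -> MISS (open row2); precharges=4
Acc 8: bank2 row1 -> HIT
Acc 9: bank0 row2 -> MISS (open row2); precharges=5
Acc 10: bank0 row2 -> HIT
Acc 11: bank2 row0 -> MISS (open row0); precharges=6
Acc 12: bank0 row4 -> MISS (open row4); precharges=7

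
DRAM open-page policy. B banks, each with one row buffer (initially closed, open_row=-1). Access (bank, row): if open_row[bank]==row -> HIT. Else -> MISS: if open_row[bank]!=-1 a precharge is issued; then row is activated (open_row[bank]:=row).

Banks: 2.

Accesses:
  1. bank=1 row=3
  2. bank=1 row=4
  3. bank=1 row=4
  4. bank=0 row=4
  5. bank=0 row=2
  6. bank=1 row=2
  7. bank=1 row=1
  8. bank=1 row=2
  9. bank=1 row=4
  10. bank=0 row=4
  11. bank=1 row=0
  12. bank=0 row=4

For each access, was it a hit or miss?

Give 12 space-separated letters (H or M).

Answer: M M H M M M M M M M M H

Derivation:
Acc 1: bank1 row3 -> MISS (open row3); precharges=0
Acc 2: bank1 row4 -> MISS (open row4); precharges=1
Acc 3: bank1 row4 -> HIT
Acc 4: bank0 row4 -> MISS (open row4); precharges=1
Acc 5: bank0 row2 -> MISS (open row2); precharges=2
Acc 6: bank1 row2 -> MISS (open row2); precharges=3
Acc 7: bank1 row1 -> MISS (open row1); precharges=4
Acc 8: bank1 row2 -> MISS (open row2); precharges=5
Acc 9: bank1 row4 -> MISS (open row4); precharges=6
Acc 10: bank0 row4 -> MISS (open row4); precharges=7
Acc 11: bank1 row0 -> MISS (open row0); precharges=8
Acc 12: bank0 row4 -> HIT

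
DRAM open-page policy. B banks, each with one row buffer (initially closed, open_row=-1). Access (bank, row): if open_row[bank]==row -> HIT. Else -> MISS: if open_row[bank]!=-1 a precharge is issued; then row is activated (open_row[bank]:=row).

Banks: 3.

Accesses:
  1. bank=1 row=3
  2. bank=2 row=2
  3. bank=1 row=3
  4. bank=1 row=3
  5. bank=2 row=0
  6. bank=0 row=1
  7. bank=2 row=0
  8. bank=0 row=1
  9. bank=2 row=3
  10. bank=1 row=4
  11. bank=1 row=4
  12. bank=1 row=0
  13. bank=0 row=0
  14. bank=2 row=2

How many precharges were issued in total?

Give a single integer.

Answer: 6

Derivation:
Acc 1: bank1 row3 -> MISS (open row3); precharges=0
Acc 2: bank2 row2 -> MISS (open row2); precharges=0
Acc 3: bank1 row3 -> HIT
Acc 4: bank1 row3 -> HIT
Acc 5: bank2 row0 -> MISS (open row0); precharges=1
Acc 6: bank0 row1 -> MISS (open row1); precharges=1
Acc 7: bank2 row0 -> HIT
Acc 8: bank0 row1 -> HIT
Acc 9: bank2 row3 -> MISS (open row3); precharges=2
Acc 10: bank1 row4 -> MISS (open row4); precharges=3
Acc 11: bank1 row4 -> HIT
Acc 12: bank1 row0 -> MISS (open row0); precharges=4
Acc 13: bank0 row0 -> MISS (open row0); precharges=5
Acc 14: bank2 row2 -> MISS (open row2); precharges=6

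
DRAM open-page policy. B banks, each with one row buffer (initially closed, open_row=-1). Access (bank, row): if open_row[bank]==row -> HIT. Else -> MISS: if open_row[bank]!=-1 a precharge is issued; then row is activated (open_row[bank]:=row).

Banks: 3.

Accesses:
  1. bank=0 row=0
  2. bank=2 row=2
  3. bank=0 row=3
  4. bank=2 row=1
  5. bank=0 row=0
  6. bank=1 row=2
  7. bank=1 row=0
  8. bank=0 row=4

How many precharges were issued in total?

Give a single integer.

Answer: 5

Derivation:
Acc 1: bank0 row0 -> MISS (open row0); precharges=0
Acc 2: bank2 row2 -> MISS (open row2); precharges=0
Acc 3: bank0 row3 -> MISS (open row3); precharges=1
Acc 4: bank2 row1 -> MISS (open row1); precharges=2
Acc 5: bank0 row0 -> MISS (open row0); precharges=3
Acc 6: bank1 row2 -> MISS (open row2); precharges=3
Acc 7: bank1 row0 -> MISS (open row0); precharges=4
Acc 8: bank0 row4 -> MISS (open row4); precharges=5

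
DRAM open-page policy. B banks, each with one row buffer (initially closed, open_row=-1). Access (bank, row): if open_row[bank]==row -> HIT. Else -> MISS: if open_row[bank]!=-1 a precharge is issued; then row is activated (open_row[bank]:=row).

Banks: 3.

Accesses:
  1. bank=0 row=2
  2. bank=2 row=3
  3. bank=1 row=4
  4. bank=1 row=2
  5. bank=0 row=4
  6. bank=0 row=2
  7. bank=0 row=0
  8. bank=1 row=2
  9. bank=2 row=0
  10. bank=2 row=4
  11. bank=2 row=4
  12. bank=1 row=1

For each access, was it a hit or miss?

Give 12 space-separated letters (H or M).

Acc 1: bank0 row2 -> MISS (open row2); precharges=0
Acc 2: bank2 row3 -> MISS (open row3); precharges=0
Acc 3: bank1 row4 -> MISS (open row4); precharges=0
Acc 4: bank1 row2 -> MISS (open row2); precharges=1
Acc 5: bank0 row4 -> MISS (open row4); precharges=2
Acc 6: bank0 row2 -> MISS (open row2); precharges=3
Acc 7: bank0 row0 -> MISS (open row0); precharges=4
Acc 8: bank1 row2 -> HIT
Acc 9: bank2 row0 -> MISS (open row0); precharges=5
Acc 10: bank2 row4 -> MISS (open row4); precharges=6
Acc 11: bank2 row4 -> HIT
Acc 12: bank1 row1 -> MISS (open row1); precharges=7

Answer: M M M M M M M H M M H M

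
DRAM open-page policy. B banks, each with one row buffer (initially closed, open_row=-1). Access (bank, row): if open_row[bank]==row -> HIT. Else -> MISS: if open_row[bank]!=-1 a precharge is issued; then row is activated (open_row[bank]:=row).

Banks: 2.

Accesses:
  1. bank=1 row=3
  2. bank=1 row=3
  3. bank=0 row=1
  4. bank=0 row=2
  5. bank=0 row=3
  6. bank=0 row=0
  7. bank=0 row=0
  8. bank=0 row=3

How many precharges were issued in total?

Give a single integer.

Answer: 4

Derivation:
Acc 1: bank1 row3 -> MISS (open row3); precharges=0
Acc 2: bank1 row3 -> HIT
Acc 3: bank0 row1 -> MISS (open row1); precharges=0
Acc 4: bank0 row2 -> MISS (open row2); precharges=1
Acc 5: bank0 row3 -> MISS (open row3); precharges=2
Acc 6: bank0 row0 -> MISS (open row0); precharges=3
Acc 7: bank0 row0 -> HIT
Acc 8: bank0 row3 -> MISS (open row3); precharges=4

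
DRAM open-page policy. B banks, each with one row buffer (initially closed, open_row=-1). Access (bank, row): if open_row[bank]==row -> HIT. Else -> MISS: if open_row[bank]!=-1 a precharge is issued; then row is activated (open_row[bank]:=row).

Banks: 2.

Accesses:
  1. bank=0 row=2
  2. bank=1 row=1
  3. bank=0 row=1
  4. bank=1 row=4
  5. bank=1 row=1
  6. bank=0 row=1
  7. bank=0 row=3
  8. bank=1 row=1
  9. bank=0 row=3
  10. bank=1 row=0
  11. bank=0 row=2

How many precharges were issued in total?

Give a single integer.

Acc 1: bank0 row2 -> MISS (open row2); precharges=0
Acc 2: bank1 row1 -> MISS (open row1); precharges=0
Acc 3: bank0 row1 -> MISS (open row1); precharges=1
Acc 4: bank1 row4 -> MISS (open row4); precharges=2
Acc 5: bank1 row1 -> MISS (open row1); precharges=3
Acc 6: bank0 row1 -> HIT
Acc 7: bank0 row3 -> MISS (open row3); precharges=4
Acc 8: bank1 row1 -> HIT
Acc 9: bank0 row3 -> HIT
Acc 10: bank1 row0 -> MISS (open row0); precharges=5
Acc 11: bank0 row2 -> MISS (open row2); precharges=6

Answer: 6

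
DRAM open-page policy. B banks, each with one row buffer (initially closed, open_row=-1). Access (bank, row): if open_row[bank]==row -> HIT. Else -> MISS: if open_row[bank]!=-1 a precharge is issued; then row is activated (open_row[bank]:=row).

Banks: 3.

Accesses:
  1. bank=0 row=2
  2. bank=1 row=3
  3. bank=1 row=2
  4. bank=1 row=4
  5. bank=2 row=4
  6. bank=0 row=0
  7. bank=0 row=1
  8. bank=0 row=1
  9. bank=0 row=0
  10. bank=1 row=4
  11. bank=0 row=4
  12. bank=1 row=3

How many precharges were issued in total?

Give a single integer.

Acc 1: bank0 row2 -> MISS (open row2); precharges=0
Acc 2: bank1 row3 -> MISS (open row3); precharges=0
Acc 3: bank1 row2 -> MISS (open row2); precharges=1
Acc 4: bank1 row4 -> MISS (open row4); precharges=2
Acc 5: bank2 row4 -> MISS (open row4); precharges=2
Acc 6: bank0 row0 -> MISS (open row0); precharges=3
Acc 7: bank0 row1 -> MISS (open row1); precharges=4
Acc 8: bank0 row1 -> HIT
Acc 9: bank0 row0 -> MISS (open row0); precharges=5
Acc 10: bank1 row4 -> HIT
Acc 11: bank0 row4 -> MISS (open row4); precharges=6
Acc 12: bank1 row3 -> MISS (open row3); precharges=7

Answer: 7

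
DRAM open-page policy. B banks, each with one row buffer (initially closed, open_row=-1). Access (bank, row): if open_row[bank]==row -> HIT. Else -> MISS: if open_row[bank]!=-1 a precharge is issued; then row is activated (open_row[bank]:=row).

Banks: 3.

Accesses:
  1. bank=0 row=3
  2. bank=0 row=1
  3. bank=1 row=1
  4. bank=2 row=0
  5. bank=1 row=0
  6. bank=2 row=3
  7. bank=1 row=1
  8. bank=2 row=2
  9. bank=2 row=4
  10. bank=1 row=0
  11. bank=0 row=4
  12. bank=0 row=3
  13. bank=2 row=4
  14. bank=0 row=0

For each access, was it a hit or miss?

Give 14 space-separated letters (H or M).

Acc 1: bank0 row3 -> MISS (open row3); precharges=0
Acc 2: bank0 row1 -> MISS (open row1); precharges=1
Acc 3: bank1 row1 -> MISS (open row1); precharges=1
Acc 4: bank2 row0 -> MISS (open row0); precharges=1
Acc 5: bank1 row0 -> MISS (open row0); precharges=2
Acc 6: bank2 row3 -> MISS (open row3); precharges=3
Acc 7: bank1 row1 -> MISS (open row1); precharges=4
Acc 8: bank2 row2 -> MISS (open row2); precharges=5
Acc 9: bank2 row4 -> MISS (open row4); precharges=6
Acc 10: bank1 row0 -> MISS (open row0); precharges=7
Acc 11: bank0 row4 -> MISS (open row4); precharges=8
Acc 12: bank0 row3 -> MISS (open row3); precharges=9
Acc 13: bank2 row4 -> HIT
Acc 14: bank0 row0 -> MISS (open row0); precharges=10

Answer: M M M M M M M M M M M M H M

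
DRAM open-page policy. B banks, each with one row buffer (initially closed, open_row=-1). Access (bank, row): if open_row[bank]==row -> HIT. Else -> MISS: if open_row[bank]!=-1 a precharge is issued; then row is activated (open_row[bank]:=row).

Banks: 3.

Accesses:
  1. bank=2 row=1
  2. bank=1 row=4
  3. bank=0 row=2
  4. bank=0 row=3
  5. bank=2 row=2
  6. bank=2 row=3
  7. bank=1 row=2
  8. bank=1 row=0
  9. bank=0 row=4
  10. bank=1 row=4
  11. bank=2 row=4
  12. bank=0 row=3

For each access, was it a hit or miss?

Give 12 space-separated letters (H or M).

Answer: M M M M M M M M M M M M

Derivation:
Acc 1: bank2 row1 -> MISS (open row1); precharges=0
Acc 2: bank1 row4 -> MISS (open row4); precharges=0
Acc 3: bank0 row2 -> MISS (open row2); precharges=0
Acc 4: bank0 row3 -> MISS (open row3); precharges=1
Acc 5: bank2 row2 -> MISS (open row2); precharges=2
Acc 6: bank2 row3 -> MISS (open row3); precharges=3
Acc 7: bank1 row2 -> MISS (open row2); precharges=4
Acc 8: bank1 row0 -> MISS (open row0); precharges=5
Acc 9: bank0 row4 -> MISS (open row4); precharges=6
Acc 10: bank1 row4 -> MISS (open row4); precharges=7
Acc 11: bank2 row4 -> MISS (open row4); precharges=8
Acc 12: bank0 row3 -> MISS (open row3); precharges=9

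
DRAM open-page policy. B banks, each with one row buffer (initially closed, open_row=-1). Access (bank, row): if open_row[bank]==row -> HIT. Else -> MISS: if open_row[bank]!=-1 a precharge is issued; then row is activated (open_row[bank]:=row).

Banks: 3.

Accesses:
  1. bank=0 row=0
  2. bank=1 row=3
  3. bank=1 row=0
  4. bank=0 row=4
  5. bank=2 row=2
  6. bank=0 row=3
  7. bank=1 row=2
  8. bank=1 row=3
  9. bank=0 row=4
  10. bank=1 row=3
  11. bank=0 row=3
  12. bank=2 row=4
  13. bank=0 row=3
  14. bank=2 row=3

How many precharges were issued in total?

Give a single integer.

Answer: 9

Derivation:
Acc 1: bank0 row0 -> MISS (open row0); precharges=0
Acc 2: bank1 row3 -> MISS (open row3); precharges=0
Acc 3: bank1 row0 -> MISS (open row0); precharges=1
Acc 4: bank0 row4 -> MISS (open row4); precharges=2
Acc 5: bank2 row2 -> MISS (open row2); precharges=2
Acc 6: bank0 row3 -> MISS (open row3); precharges=3
Acc 7: bank1 row2 -> MISS (open row2); precharges=4
Acc 8: bank1 row3 -> MISS (open row3); precharges=5
Acc 9: bank0 row4 -> MISS (open row4); precharges=6
Acc 10: bank1 row3 -> HIT
Acc 11: bank0 row3 -> MISS (open row3); precharges=7
Acc 12: bank2 row4 -> MISS (open row4); precharges=8
Acc 13: bank0 row3 -> HIT
Acc 14: bank2 row3 -> MISS (open row3); precharges=9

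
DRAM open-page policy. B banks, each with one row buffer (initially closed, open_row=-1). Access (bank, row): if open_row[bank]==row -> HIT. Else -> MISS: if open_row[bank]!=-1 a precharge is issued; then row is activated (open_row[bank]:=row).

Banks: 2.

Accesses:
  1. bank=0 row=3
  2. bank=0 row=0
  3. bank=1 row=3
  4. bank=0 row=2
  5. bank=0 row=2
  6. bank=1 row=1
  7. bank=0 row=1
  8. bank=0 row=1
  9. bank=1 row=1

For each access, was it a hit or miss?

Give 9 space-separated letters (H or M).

Answer: M M M M H M M H H

Derivation:
Acc 1: bank0 row3 -> MISS (open row3); precharges=0
Acc 2: bank0 row0 -> MISS (open row0); precharges=1
Acc 3: bank1 row3 -> MISS (open row3); precharges=1
Acc 4: bank0 row2 -> MISS (open row2); precharges=2
Acc 5: bank0 row2 -> HIT
Acc 6: bank1 row1 -> MISS (open row1); precharges=3
Acc 7: bank0 row1 -> MISS (open row1); precharges=4
Acc 8: bank0 row1 -> HIT
Acc 9: bank1 row1 -> HIT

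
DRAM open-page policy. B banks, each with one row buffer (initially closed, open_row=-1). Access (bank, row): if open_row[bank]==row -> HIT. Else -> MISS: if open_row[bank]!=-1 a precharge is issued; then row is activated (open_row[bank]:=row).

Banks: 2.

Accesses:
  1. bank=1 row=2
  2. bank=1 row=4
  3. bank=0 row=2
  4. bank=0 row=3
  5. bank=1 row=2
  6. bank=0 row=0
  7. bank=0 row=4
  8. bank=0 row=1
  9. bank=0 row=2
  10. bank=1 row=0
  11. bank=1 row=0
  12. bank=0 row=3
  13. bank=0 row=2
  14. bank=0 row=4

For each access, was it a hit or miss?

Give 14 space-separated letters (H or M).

Acc 1: bank1 row2 -> MISS (open row2); precharges=0
Acc 2: bank1 row4 -> MISS (open row4); precharges=1
Acc 3: bank0 row2 -> MISS (open row2); precharges=1
Acc 4: bank0 row3 -> MISS (open row3); precharges=2
Acc 5: bank1 row2 -> MISS (open row2); precharges=3
Acc 6: bank0 row0 -> MISS (open row0); precharges=4
Acc 7: bank0 row4 -> MISS (open row4); precharges=5
Acc 8: bank0 row1 -> MISS (open row1); precharges=6
Acc 9: bank0 row2 -> MISS (open row2); precharges=7
Acc 10: bank1 row0 -> MISS (open row0); precharges=8
Acc 11: bank1 row0 -> HIT
Acc 12: bank0 row3 -> MISS (open row3); precharges=9
Acc 13: bank0 row2 -> MISS (open row2); precharges=10
Acc 14: bank0 row4 -> MISS (open row4); precharges=11

Answer: M M M M M M M M M M H M M M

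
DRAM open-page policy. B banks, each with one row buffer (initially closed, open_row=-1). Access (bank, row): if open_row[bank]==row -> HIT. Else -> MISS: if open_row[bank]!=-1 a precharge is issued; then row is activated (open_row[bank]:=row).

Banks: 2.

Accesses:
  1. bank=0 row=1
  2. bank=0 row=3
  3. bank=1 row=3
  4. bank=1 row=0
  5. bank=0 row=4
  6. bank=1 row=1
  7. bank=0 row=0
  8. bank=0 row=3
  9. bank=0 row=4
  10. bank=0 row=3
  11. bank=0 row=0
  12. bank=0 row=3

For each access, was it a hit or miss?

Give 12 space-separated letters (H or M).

Acc 1: bank0 row1 -> MISS (open row1); precharges=0
Acc 2: bank0 row3 -> MISS (open row3); precharges=1
Acc 3: bank1 row3 -> MISS (open row3); precharges=1
Acc 4: bank1 row0 -> MISS (open row0); precharges=2
Acc 5: bank0 row4 -> MISS (open row4); precharges=3
Acc 6: bank1 row1 -> MISS (open row1); precharges=4
Acc 7: bank0 row0 -> MISS (open row0); precharges=5
Acc 8: bank0 row3 -> MISS (open row3); precharges=6
Acc 9: bank0 row4 -> MISS (open row4); precharges=7
Acc 10: bank0 row3 -> MISS (open row3); precharges=8
Acc 11: bank0 row0 -> MISS (open row0); precharges=9
Acc 12: bank0 row3 -> MISS (open row3); precharges=10

Answer: M M M M M M M M M M M M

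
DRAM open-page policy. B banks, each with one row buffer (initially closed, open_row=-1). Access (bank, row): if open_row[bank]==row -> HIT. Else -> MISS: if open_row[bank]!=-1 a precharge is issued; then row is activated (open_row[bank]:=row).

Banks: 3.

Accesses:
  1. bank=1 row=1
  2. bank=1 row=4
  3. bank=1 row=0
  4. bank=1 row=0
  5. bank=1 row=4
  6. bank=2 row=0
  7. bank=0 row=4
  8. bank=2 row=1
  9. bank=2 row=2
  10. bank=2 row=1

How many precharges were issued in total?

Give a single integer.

Answer: 6

Derivation:
Acc 1: bank1 row1 -> MISS (open row1); precharges=0
Acc 2: bank1 row4 -> MISS (open row4); precharges=1
Acc 3: bank1 row0 -> MISS (open row0); precharges=2
Acc 4: bank1 row0 -> HIT
Acc 5: bank1 row4 -> MISS (open row4); precharges=3
Acc 6: bank2 row0 -> MISS (open row0); precharges=3
Acc 7: bank0 row4 -> MISS (open row4); precharges=3
Acc 8: bank2 row1 -> MISS (open row1); precharges=4
Acc 9: bank2 row2 -> MISS (open row2); precharges=5
Acc 10: bank2 row1 -> MISS (open row1); precharges=6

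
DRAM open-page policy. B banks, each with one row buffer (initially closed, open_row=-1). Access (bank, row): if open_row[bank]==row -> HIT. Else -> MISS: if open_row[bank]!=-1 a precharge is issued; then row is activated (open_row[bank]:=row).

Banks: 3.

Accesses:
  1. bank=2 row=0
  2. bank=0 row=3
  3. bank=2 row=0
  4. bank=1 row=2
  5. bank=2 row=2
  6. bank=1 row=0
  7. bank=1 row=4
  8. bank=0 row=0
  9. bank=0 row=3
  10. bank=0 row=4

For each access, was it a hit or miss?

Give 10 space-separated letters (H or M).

Answer: M M H M M M M M M M

Derivation:
Acc 1: bank2 row0 -> MISS (open row0); precharges=0
Acc 2: bank0 row3 -> MISS (open row3); precharges=0
Acc 3: bank2 row0 -> HIT
Acc 4: bank1 row2 -> MISS (open row2); precharges=0
Acc 5: bank2 row2 -> MISS (open row2); precharges=1
Acc 6: bank1 row0 -> MISS (open row0); precharges=2
Acc 7: bank1 row4 -> MISS (open row4); precharges=3
Acc 8: bank0 row0 -> MISS (open row0); precharges=4
Acc 9: bank0 row3 -> MISS (open row3); precharges=5
Acc 10: bank0 row4 -> MISS (open row4); precharges=6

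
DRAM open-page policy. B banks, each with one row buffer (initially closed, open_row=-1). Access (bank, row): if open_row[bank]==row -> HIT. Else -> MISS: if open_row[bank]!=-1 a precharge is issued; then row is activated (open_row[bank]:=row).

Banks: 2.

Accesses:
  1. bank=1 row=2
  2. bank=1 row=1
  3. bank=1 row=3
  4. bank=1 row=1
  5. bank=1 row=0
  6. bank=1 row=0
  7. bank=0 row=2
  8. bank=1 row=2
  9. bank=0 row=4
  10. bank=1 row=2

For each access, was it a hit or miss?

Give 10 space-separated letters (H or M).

Answer: M M M M M H M M M H

Derivation:
Acc 1: bank1 row2 -> MISS (open row2); precharges=0
Acc 2: bank1 row1 -> MISS (open row1); precharges=1
Acc 3: bank1 row3 -> MISS (open row3); precharges=2
Acc 4: bank1 row1 -> MISS (open row1); precharges=3
Acc 5: bank1 row0 -> MISS (open row0); precharges=4
Acc 6: bank1 row0 -> HIT
Acc 7: bank0 row2 -> MISS (open row2); precharges=4
Acc 8: bank1 row2 -> MISS (open row2); precharges=5
Acc 9: bank0 row4 -> MISS (open row4); precharges=6
Acc 10: bank1 row2 -> HIT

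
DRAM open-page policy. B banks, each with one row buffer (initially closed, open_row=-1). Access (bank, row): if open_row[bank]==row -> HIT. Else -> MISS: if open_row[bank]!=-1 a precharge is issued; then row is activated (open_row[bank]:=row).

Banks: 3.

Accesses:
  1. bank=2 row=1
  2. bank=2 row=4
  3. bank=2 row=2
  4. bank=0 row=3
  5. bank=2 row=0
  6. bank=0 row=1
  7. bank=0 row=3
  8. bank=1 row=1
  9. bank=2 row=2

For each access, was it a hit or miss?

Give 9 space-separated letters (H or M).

Acc 1: bank2 row1 -> MISS (open row1); precharges=0
Acc 2: bank2 row4 -> MISS (open row4); precharges=1
Acc 3: bank2 row2 -> MISS (open row2); precharges=2
Acc 4: bank0 row3 -> MISS (open row3); precharges=2
Acc 5: bank2 row0 -> MISS (open row0); precharges=3
Acc 6: bank0 row1 -> MISS (open row1); precharges=4
Acc 7: bank0 row3 -> MISS (open row3); precharges=5
Acc 8: bank1 row1 -> MISS (open row1); precharges=5
Acc 9: bank2 row2 -> MISS (open row2); precharges=6

Answer: M M M M M M M M M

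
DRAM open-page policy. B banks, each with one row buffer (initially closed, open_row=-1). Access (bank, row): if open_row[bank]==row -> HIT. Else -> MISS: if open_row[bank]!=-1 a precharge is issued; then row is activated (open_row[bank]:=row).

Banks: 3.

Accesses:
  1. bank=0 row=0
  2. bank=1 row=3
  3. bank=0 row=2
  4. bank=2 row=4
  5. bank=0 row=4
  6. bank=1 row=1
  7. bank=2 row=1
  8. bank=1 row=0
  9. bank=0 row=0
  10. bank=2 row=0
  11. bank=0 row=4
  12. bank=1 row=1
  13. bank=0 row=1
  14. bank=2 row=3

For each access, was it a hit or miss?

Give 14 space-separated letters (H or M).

Answer: M M M M M M M M M M M M M M

Derivation:
Acc 1: bank0 row0 -> MISS (open row0); precharges=0
Acc 2: bank1 row3 -> MISS (open row3); precharges=0
Acc 3: bank0 row2 -> MISS (open row2); precharges=1
Acc 4: bank2 row4 -> MISS (open row4); precharges=1
Acc 5: bank0 row4 -> MISS (open row4); precharges=2
Acc 6: bank1 row1 -> MISS (open row1); precharges=3
Acc 7: bank2 row1 -> MISS (open row1); precharges=4
Acc 8: bank1 row0 -> MISS (open row0); precharges=5
Acc 9: bank0 row0 -> MISS (open row0); precharges=6
Acc 10: bank2 row0 -> MISS (open row0); precharges=7
Acc 11: bank0 row4 -> MISS (open row4); precharges=8
Acc 12: bank1 row1 -> MISS (open row1); precharges=9
Acc 13: bank0 row1 -> MISS (open row1); precharges=10
Acc 14: bank2 row3 -> MISS (open row3); precharges=11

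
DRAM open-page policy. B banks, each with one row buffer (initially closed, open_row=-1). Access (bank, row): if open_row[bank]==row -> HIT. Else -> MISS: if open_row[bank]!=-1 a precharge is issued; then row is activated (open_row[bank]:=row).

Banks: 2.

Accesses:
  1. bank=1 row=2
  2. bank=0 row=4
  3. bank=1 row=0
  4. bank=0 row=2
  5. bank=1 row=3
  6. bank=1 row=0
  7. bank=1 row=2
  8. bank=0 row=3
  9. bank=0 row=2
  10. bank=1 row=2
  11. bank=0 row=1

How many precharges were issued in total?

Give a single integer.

Acc 1: bank1 row2 -> MISS (open row2); precharges=0
Acc 2: bank0 row4 -> MISS (open row4); precharges=0
Acc 3: bank1 row0 -> MISS (open row0); precharges=1
Acc 4: bank0 row2 -> MISS (open row2); precharges=2
Acc 5: bank1 row3 -> MISS (open row3); precharges=3
Acc 6: bank1 row0 -> MISS (open row0); precharges=4
Acc 7: bank1 row2 -> MISS (open row2); precharges=5
Acc 8: bank0 row3 -> MISS (open row3); precharges=6
Acc 9: bank0 row2 -> MISS (open row2); precharges=7
Acc 10: bank1 row2 -> HIT
Acc 11: bank0 row1 -> MISS (open row1); precharges=8

Answer: 8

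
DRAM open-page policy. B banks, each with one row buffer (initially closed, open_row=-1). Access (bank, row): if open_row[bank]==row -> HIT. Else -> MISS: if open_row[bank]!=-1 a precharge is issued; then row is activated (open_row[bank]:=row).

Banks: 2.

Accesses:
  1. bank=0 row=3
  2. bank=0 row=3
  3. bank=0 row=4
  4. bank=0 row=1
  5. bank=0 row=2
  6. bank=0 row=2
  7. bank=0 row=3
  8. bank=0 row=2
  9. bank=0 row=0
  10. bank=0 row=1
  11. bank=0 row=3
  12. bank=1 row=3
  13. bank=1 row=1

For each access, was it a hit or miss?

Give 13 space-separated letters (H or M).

Answer: M H M M M H M M M M M M M

Derivation:
Acc 1: bank0 row3 -> MISS (open row3); precharges=0
Acc 2: bank0 row3 -> HIT
Acc 3: bank0 row4 -> MISS (open row4); precharges=1
Acc 4: bank0 row1 -> MISS (open row1); precharges=2
Acc 5: bank0 row2 -> MISS (open row2); precharges=3
Acc 6: bank0 row2 -> HIT
Acc 7: bank0 row3 -> MISS (open row3); precharges=4
Acc 8: bank0 row2 -> MISS (open row2); precharges=5
Acc 9: bank0 row0 -> MISS (open row0); precharges=6
Acc 10: bank0 row1 -> MISS (open row1); precharges=7
Acc 11: bank0 row3 -> MISS (open row3); precharges=8
Acc 12: bank1 row3 -> MISS (open row3); precharges=8
Acc 13: bank1 row1 -> MISS (open row1); precharges=9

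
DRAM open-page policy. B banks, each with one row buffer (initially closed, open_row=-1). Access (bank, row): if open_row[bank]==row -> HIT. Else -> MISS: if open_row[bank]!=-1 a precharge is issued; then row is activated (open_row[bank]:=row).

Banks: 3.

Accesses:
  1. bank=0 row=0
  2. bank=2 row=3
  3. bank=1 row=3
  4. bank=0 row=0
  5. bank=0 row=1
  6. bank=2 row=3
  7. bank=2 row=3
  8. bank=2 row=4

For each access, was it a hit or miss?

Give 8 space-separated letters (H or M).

Answer: M M M H M H H M

Derivation:
Acc 1: bank0 row0 -> MISS (open row0); precharges=0
Acc 2: bank2 row3 -> MISS (open row3); precharges=0
Acc 3: bank1 row3 -> MISS (open row3); precharges=0
Acc 4: bank0 row0 -> HIT
Acc 5: bank0 row1 -> MISS (open row1); precharges=1
Acc 6: bank2 row3 -> HIT
Acc 7: bank2 row3 -> HIT
Acc 8: bank2 row4 -> MISS (open row4); precharges=2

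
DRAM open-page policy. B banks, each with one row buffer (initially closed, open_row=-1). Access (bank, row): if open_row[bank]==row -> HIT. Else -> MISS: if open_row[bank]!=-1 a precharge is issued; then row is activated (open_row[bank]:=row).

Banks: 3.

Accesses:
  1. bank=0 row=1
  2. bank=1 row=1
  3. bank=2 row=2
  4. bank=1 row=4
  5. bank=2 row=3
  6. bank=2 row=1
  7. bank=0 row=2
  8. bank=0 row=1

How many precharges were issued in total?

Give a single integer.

Acc 1: bank0 row1 -> MISS (open row1); precharges=0
Acc 2: bank1 row1 -> MISS (open row1); precharges=0
Acc 3: bank2 row2 -> MISS (open row2); precharges=0
Acc 4: bank1 row4 -> MISS (open row4); precharges=1
Acc 5: bank2 row3 -> MISS (open row3); precharges=2
Acc 6: bank2 row1 -> MISS (open row1); precharges=3
Acc 7: bank0 row2 -> MISS (open row2); precharges=4
Acc 8: bank0 row1 -> MISS (open row1); precharges=5

Answer: 5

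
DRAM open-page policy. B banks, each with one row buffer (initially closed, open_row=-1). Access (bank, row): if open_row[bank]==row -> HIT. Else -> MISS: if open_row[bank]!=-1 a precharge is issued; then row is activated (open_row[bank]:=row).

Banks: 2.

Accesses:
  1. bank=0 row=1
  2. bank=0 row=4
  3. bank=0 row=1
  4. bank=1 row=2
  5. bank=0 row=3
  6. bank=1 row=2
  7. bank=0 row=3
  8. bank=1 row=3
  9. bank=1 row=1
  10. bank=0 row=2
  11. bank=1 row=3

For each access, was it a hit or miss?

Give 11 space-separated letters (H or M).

Acc 1: bank0 row1 -> MISS (open row1); precharges=0
Acc 2: bank0 row4 -> MISS (open row4); precharges=1
Acc 3: bank0 row1 -> MISS (open row1); precharges=2
Acc 4: bank1 row2 -> MISS (open row2); precharges=2
Acc 5: bank0 row3 -> MISS (open row3); precharges=3
Acc 6: bank1 row2 -> HIT
Acc 7: bank0 row3 -> HIT
Acc 8: bank1 row3 -> MISS (open row3); precharges=4
Acc 9: bank1 row1 -> MISS (open row1); precharges=5
Acc 10: bank0 row2 -> MISS (open row2); precharges=6
Acc 11: bank1 row3 -> MISS (open row3); precharges=7

Answer: M M M M M H H M M M M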